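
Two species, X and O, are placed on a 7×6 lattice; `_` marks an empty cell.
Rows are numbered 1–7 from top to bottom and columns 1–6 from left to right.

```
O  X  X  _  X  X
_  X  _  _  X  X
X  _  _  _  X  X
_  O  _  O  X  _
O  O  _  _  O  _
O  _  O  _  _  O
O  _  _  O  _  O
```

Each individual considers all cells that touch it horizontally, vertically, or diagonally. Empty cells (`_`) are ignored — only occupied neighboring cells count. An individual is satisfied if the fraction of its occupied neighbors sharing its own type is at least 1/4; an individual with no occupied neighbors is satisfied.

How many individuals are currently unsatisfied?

1

(1,1)O 0/2 ✗
(1,2)X 2/3 ✓
(1,3)X 2/2 ✓
(1,5)X 3/3 ✓
(1,6)X 3/3 ✓
(2,2)X 3/4 ✓
(2,5)X 5/5 ✓
(2,6)X 5/5 ✓
(3,1)X 1/2 ✓
(3,5)X 4/5 ✓
(3,6)X 4/4 ✓
(4,2)O 2/3 ✓
(4,4)O 1/3 ✓
(4,5)X 2/4 ✓
(5,1)O 3/3 ✓
(5,2)O 4/4 ✓
(5,5)O 2/3 ✓
(6,1)O 3/3 ✓
(6,3)O 2/2 ✓
(6,6)O 2/2 ✓
(7,1)O 1/1 ✓
(7,4)O 1/1 ✓
(7,6)O 1/1 ✓
Unsatisfied: (1,1) — 1 in total.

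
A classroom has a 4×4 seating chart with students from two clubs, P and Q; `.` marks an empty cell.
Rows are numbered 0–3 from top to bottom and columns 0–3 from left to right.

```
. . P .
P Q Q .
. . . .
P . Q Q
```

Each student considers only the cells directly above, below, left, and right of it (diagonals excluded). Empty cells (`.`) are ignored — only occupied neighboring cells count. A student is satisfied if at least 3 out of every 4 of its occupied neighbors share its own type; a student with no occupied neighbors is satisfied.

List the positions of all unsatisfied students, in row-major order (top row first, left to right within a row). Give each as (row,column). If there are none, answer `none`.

(0,2)P 0/1 unhappy
(1,0)P 0/1 unhappy
(1,1)Q 1/2 unhappy
(1,2)Q 1/2 unhappy
(3,0)P 0/0 ok
(3,2)Q 1/1 ok
(3,3)Q 1/1 ok

(0,2), (1,0), (1,1), (1,2)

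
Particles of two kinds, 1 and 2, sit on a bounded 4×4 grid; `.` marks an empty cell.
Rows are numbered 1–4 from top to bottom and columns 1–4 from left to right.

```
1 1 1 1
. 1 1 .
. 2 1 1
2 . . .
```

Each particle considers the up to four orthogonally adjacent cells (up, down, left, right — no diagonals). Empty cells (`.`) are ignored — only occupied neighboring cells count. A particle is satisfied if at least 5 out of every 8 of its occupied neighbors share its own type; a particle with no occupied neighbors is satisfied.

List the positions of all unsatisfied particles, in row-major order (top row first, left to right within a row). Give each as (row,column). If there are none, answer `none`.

Row 1: (1,1)1 1/1 satisfied · (1,2)1 3/3 satisfied · (1,3)1 3/3 satisfied · (1,4)1 1/1 satisfied
Row 2: (2,2)1 2/3 satisfied · (2,3)1 3/3 satisfied
Row 3: (3,2)2 0/2 not · (3,3)1 2/3 satisfied · (3,4)1 1/1 satisfied
Row 4: (4,1)2 0/0 satisfied

(3,2)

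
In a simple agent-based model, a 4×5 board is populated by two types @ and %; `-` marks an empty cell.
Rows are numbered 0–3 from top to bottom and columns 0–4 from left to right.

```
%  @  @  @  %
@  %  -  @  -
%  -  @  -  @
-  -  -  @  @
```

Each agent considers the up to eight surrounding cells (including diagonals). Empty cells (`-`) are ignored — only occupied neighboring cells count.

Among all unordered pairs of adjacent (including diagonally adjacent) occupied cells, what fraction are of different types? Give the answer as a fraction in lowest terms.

Scan each occupied cell's neighbors to the right and below (and the two forward diagonals) so each pair is counted once.
Row 0: %(0,0)–@(0,1)≠ %(0,0)–@(1,0)≠ %(0,0)–%(1,1)= @(0,1)–@(0,2)= @(0,1)–%(1,1)≠ @(0,1)–@(1,0)= @(0,2)–@(0,3)= @(0,2)–@(1,3)= @(0,2)–%(1,1)≠ @(0,3)–%(0,4)≠ @(0,3)–@(1,3)= %(0,4)–@(1,3)≠  → 6/12 unlike.
Row 1: @(1,0)–%(1,1)≠ @(1,0)–%(2,0)≠ %(1,1)–@(2,2)≠ %(1,1)–%(2,0)= @(1,3)–@(2,4)= @(1,3)–@(2,2)=  → 3/6 unlike.
Row 2: @(2,2)–@(3,3)= @(2,4)–@(3,4)= @(2,4)–@(3,3)=  → 0/3 unlike.
Row 3: @(3,3)–@(3,4)=  → 0/1 unlike.
Total adjacent occupied pairs: 22; unlike-type pairs: 9.
9/22 is already in lowest terms.

9/22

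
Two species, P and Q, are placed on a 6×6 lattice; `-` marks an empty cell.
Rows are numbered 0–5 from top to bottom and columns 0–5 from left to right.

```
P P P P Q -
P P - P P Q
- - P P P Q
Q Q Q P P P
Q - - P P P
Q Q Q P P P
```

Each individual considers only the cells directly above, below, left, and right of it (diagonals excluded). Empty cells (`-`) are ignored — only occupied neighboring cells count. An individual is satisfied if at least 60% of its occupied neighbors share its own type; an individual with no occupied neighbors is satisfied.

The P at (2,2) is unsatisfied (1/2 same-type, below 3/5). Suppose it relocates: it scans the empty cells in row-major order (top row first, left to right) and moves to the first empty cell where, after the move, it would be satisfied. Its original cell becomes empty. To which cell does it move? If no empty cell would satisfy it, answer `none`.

Vacating (2,2). Empty cells in order:
  (0,5): 0/2 same-type → still unsatisfied.
  (1,2): 3/3 same-type → satisfied — stop here.

(1,2)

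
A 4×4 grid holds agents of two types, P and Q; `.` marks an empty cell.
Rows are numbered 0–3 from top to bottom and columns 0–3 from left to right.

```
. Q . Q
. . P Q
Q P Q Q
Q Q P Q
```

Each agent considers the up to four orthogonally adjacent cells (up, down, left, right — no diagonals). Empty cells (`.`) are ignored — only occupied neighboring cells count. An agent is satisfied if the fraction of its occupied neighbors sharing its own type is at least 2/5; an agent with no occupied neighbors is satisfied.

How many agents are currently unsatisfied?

(0,1)Q 0/0 ok
(0,3)Q 1/1 ok
(1,2)P 0/2 unhappy
(1,3)Q 2/3 ok
(2,0)Q 1/2 ok
(2,1)P 0/3 unhappy
(2,2)Q 1/4 unhappy
(2,3)Q 3/3 ok
(3,0)Q 2/2 ok
(3,1)Q 1/3 unhappy
(3,2)P 0/3 unhappy
(3,3)Q 1/2 ok
Unsatisfied: (1,2), (2,1), (2,2), (3,1), (3,2) — 5 in total.

5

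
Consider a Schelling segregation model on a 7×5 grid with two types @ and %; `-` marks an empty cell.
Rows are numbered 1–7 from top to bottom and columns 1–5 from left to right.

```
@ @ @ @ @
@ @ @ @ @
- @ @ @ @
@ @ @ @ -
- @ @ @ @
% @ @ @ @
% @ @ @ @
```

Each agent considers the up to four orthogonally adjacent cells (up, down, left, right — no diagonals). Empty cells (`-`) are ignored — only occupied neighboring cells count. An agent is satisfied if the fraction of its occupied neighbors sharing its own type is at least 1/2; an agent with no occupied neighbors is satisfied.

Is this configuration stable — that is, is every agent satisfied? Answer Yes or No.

Yes

(1,1)@ 2/2 ✓
(1,2)@ 3/3 ✓
(1,3)@ 3/3 ✓
(1,4)@ 3/3 ✓
(1,5)@ 2/2 ✓
(2,1)@ 2/2 ✓
(2,2)@ 4/4 ✓
(2,3)@ 4/4 ✓
(2,4)@ 4/4 ✓
(2,5)@ 3/3 ✓
(3,2)@ 3/3 ✓
(3,3)@ 4/4 ✓
(3,4)@ 4/4 ✓
(3,5)@ 2/2 ✓
(4,1)@ 1/1 ✓
(4,2)@ 4/4 ✓
(4,3)@ 4/4 ✓
(4,4)@ 3/3 ✓
(5,2)@ 3/3 ✓
(5,3)@ 4/4 ✓
(5,4)@ 4/4 ✓
(5,5)@ 2/2 ✓
(6,1)% 1/2 ✓
(6,2)@ 3/4 ✓
(6,3)@ 4/4 ✓
(6,4)@ 4/4 ✓
(6,5)@ 3/3 ✓
(7,1)% 1/2 ✓
(7,2)@ 2/3 ✓
(7,3)@ 3/3 ✓
(7,4)@ 3/3 ✓
(7,5)@ 2/2 ✓
All meet the threshold, so the configuration is stable.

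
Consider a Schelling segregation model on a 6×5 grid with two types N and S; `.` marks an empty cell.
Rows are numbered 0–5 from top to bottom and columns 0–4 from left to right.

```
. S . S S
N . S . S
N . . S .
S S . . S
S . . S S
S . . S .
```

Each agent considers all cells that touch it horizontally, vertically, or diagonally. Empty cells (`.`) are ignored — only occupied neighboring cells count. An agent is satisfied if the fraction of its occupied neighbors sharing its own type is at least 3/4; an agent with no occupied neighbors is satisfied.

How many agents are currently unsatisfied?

5

Row 0: (0,1)S 1/2 not · (0,3)S 3/3 satisfied · (0,4)S 2/2 satisfied
Row 1: (1,0)N 1/2 not · (1,2)S 3/3 satisfied · (1,4)S 3/3 satisfied
Row 2: (2,0)N 1/3 not · (2,3)S 3/3 satisfied
Row 3: (3,0)S 2/3 not · (3,1)S 2/3 not · (3,4)S 3/3 satisfied
Row 4: (4,0)S 3/3 satisfied · (4,3)S 3/3 satisfied · (4,4)S 3/3 satisfied
Row 5: (5,0)S 1/1 satisfied · (5,3)S 2/2 satisfied
Unsatisfied: (0,1), (1,0), (2,0), (3,0), (3,1) — 5 in total.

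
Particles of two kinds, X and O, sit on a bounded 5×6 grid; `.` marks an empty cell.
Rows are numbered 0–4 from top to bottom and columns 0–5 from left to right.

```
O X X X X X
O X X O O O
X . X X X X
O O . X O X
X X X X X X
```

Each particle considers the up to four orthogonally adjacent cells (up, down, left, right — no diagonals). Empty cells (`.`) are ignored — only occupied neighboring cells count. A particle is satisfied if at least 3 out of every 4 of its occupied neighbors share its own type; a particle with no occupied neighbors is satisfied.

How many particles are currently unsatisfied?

21

(0,0)O 1/2 not
(0,1)X 2/3 not
(0,2)X 3/3 satisfied
(0,3)X 2/3 not
(0,4)X 2/3 not
(0,5)X 1/2 not
(1,0)O 1/3 not
(1,1)X 2/3 not
(1,2)X 3/4 satisfied
(1,3)O 1/4 not
(1,4)O 2/4 not
(1,5)O 1/3 not
(2,0)X 0/2 not
(2,2)X 2/2 satisfied
(2,3)X 3/4 satisfied
(2,4)X 2/4 not
(2,5)X 2/3 not
(3,0)O 1/3 not
(3,1)O 1/2 not
(3,3)X 2/3 not
(3,4)O 0/4 not
(3,5)X 2/3 not
(4,0)X 1/2 not
(4,1)X 2/3 not
(4,2)X 2/2 satisfied
(4,3)X 3/3 satisfied
(4,4)X 2/3 not
(4,5)X 2/2 satisfied
Unsatisfied: (0,0), (0,1), (0,3), (0,4), (0,5), (1,0), (1,1), (1,3), (1,4), (1,5), (2,0), (2,4), (2,5), (3,0), (3,1), (3,3), (3,4), (3,5), (4,0), (4,1), (4,4) — 21 in total.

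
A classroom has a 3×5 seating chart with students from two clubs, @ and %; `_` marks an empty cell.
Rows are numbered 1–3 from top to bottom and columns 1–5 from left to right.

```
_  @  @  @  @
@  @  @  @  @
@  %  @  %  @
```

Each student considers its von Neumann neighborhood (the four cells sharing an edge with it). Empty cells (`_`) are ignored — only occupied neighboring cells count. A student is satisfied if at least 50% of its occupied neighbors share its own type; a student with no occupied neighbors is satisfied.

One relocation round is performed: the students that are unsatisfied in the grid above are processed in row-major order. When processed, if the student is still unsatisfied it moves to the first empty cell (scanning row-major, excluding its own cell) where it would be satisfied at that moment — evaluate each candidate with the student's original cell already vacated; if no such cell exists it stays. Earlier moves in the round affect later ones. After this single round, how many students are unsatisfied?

Initially unsatisfied (in order): (3,2), (3,3), (3,4).
  (3,2): no empty cell satisfies it; stays.
  (3,3) → (1,1).
  (3,4) → (3,3).
Resulting grid:
@ @ @ @ @
@ @ @ @ @
@ % % _ @
Unsatisfied now: (3,2).

1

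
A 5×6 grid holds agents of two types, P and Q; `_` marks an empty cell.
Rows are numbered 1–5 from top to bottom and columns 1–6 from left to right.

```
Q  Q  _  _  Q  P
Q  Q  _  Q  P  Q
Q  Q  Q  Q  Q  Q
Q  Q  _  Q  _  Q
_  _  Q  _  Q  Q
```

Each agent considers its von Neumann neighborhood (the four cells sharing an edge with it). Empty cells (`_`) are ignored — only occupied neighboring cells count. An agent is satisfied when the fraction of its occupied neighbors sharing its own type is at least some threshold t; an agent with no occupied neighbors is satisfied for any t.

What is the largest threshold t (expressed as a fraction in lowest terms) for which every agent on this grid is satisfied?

0/1

Row 1: (1,1)Q 2/2 · (1,2)Q 2/2 · (1,5)Q 0/2 · (1,6)P 0/2
Row 2: (2,1)Q 3/3 · (2,2)Q 3/3 · (2,4)Q 1/2 · (2,5)P 0/4 · (2,6)Q 1/3
Row 3: (3,1)Q 3/3 · (3,2)Q 4/4 · (3,3)Q 2/2 · (3,4)Q 4/4 · (3,5)Q 2/3 · (3,6)Q 3/3
Row 4: (4,1)Q 2/2 · (4,2)Q 2/2 · (4,4)Q 1/1 · (4,6)Q 2/2
Row 5: (5,3)Q — no occupied neighbors · (5,5)Q 1/1 · (5,6)Q 2/2
The smallest same-type fraction is 0/2 at (1,5), which reduces to 0/1. Any threshold above that leaves this agent unsatisfied.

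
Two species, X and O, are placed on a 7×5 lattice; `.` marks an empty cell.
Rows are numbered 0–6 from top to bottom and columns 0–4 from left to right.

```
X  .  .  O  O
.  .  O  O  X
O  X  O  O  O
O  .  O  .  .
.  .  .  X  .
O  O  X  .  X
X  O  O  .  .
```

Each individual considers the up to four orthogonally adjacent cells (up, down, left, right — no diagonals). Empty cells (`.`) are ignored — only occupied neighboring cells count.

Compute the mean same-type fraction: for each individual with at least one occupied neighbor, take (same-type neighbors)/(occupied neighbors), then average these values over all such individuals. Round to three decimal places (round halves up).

0.574

Row 0: (0,0)X — no occupied neighbors · (0,3)O 2/2 · (0,4)O 1/2
Row 1: (1,2)O 2/2 · (1,3)O 3/4 · (1,4)X 0/3
Row 2: (2,0)O 1/2 · (2,1)X 0/2 · (2,2)O 3/4 · (2,3)O 3/3 · (2,4)O 1/2
Row 3: (3,0)O 1/1 · (3,2)O 1/1
Row 4: (4,3)X — no occupied neighbors
Row 5: (5,0)O 1/2 · (5,1)O 2/3 · (5,2)X 0/2 · (5,4)X — no occupied neighbors
Row 6: (6,0)X 0/2 · (6,1)O 2/3 · (6,2)O 1/2
Sum over 18 individuals: 2/2 + 1/2 + 2/2 + 3/4 + 0/3 + 1/2 + 0/2 + 3/4 + 3/3 + 1/2 + 1/1 + 1/1 + 1/2 + 2/3 + 0/2 + 0/2 + 2/3 + 1/2 = 31/3; mean = 31/3 ÷ 18 = 31/54 = 0.574074… → 0.574.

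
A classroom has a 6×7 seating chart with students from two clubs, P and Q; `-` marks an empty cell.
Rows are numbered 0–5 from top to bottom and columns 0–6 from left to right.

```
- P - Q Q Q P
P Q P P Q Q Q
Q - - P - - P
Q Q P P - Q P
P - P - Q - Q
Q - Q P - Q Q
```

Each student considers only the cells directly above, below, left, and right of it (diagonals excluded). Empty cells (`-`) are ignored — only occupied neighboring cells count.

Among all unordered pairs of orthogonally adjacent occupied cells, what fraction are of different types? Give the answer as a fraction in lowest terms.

Scan each occupied cell's neighbors to the right and below so each pair is counted once.
Row 0: P(0,1)–Q(1,1)≠ Q(0,3)–Q(0,4)= Q(0,3)–P(1,3)≠ Q(0,4)–Q(0,5)= Q(0,4)–Q(1,4)= Q(0,5)–P(0,6)≠ Q(0,5)–Q(1,5)= P(0,6)–Q(1,6)≠  → 4/8 unlike.
Row 1: P(1,0)–Q(1,1)≠ P(1,0)–Q(2,0)≠ Q(1,1)–P(1,2)≠ P(1,2)–P(1,3)= P(1,3)–Q(1,4)≠ P(1,3)–P(2,3)= Q(1,4)–Q(1,5)= Q(1,5)–Q(1,6)= Q(1,6)–P(2,6)≠  → 5/9 unlike.
Row 2: Q(2,0)–Q(3,0)= P(2,3)–P(3,3)= P(2,6)–P(3,6)=  → 0/3 unlike.
Row 3: Q(3,0)–Q(3,1)= Q(3,0)–P(4,0)≠ Q(3,1)–P(3,2)≠ P(3,2)–P(3,3)= P(3,2)–P(4,2)= Q(3,5)–P(3,6)≠ P(3,6)–Q(4,6)≠  → 4/7 unlike.
Row 4: P(4,0)–Q(5,0)≠ P(4,2)–Q(5,2)≠ Q(4,6)–Q(5,6)=  → 2/3 unlike.
Row 5: Q(5,2)–P(5,3)≠ Q(5,5)–Q(5,6)=  → 1/2 unlike.
Total adjacent occupied pairs: 32; unlike-type pairs: 16.
16/32 reduces to 1/2.

1/2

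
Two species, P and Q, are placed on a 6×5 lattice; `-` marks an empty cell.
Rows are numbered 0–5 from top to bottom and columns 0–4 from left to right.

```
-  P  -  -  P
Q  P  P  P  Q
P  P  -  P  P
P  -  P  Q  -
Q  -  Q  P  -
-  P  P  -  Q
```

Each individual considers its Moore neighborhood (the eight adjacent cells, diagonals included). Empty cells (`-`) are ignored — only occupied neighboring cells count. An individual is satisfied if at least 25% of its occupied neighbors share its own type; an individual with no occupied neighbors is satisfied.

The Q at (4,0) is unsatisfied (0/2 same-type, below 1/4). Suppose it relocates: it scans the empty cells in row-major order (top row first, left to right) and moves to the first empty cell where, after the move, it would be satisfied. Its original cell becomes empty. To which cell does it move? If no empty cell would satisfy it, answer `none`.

(0,0)

Vacating (4,0). Empty cells in order:
  (0,0): 1/3 same-type → satisfied — stop here.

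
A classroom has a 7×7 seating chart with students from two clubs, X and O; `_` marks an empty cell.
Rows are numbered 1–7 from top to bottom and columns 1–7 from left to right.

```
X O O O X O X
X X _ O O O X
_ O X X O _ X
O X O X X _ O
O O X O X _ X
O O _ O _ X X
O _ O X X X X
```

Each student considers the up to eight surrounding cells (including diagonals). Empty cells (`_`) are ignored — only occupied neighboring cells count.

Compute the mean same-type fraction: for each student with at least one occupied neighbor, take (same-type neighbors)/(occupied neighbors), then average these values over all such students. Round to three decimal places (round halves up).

Row 1: (1,1)X 2/3 · (1,2)O 1/4 · (1,3)O 3/4 · (1,4)O 3/4 · (1,5)X 0/5 · (1,6)O 2/5 · (1,7)X 1/3
Row 2: (2,1)X 2/4 · (2,2)X 3/6 · (2,4)O 4/7 · (2,5)O 5/7 · (2,6)O 3/7 · (2,7)X 2/4
Row 3: (3,2)O 2/6 · (3,3)X 4/7 · (3,4)X 3/7 · (3,5)O 3/6 · (3,7)X 1/3
Row 4: (4,1)O 3/4 · (4,2)X 2/7 · (4,3)O 3/8 · (4,4)X 5/8 · (4,5)X 3/5 · (4,7)O 0/2
Row 5: (5,1)O 4/5 · (5,2)O 5/7 · (5,3)X 2/7 · (5,4)O 2/6 · (5,5)X 3/5 · (5,7)X 2/3
Row 6: (6,1)O 4/4 · (6,2)O 5/6 · (6,4)O 2/6 · (6,6)X 6/6 · (6,7)X 4/4
Row 7: (7,1)O 2/2 · (7,3)O 2/3 · (7,4)X 1/3 · (7,5)X 3/4 · (7,6)X 4/4 · (7,7)X 3/3
Sum over 41 students: 2/3 + 1/4 + 3/4 + 3/4 + 0/5 + 2/5 + 1/3 + 2/4 + 3/6 + 4/7 + 5/7 + 3/7 + 2/4 + 2/6 + 4/7 + 3/7 + 3/6 + 1/3 + 3/4 + 2/7 + 3/8 + 5/8 + 3/5 + 0/2 + 4/5 + 5/7 + 2/7 + 2/6 + 3/5 + 2/3 + 4/4 + 5/6 + 2/6 + 6/6 + 4/4 + 2/2 + 2/3 + 1/3 + 3/4 + 4/4 + 3/3 = 1409/60; mean = 1409/60 ÷ 41 = 1409/2460 = 0.572764… → 0.573.

0.573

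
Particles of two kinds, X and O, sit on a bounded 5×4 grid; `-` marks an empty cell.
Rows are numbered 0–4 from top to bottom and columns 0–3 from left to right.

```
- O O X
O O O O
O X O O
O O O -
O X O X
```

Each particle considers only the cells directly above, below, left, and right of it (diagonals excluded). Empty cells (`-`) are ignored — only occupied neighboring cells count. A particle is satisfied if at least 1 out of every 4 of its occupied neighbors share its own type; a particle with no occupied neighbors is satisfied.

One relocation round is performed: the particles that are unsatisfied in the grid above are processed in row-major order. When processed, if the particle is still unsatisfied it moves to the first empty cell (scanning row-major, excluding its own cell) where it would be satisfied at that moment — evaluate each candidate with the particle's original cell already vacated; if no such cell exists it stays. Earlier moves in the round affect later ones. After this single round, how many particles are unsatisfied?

Initially unsatisfied (in order): (0,3), (2,1), (4,1), (4,3).
  (0,3) → (3,3).
  (2,1): no empty cell satisfies it; stays.
  (4,1): no empty cell satisfies it; stays.
  (4,3): now satisfied by earlier moves; stays.
Resulting grid:
- O O -
O O O O
O X O O
O O O X
O X O X
Unsatisfied now: (2,1), (4,1).

2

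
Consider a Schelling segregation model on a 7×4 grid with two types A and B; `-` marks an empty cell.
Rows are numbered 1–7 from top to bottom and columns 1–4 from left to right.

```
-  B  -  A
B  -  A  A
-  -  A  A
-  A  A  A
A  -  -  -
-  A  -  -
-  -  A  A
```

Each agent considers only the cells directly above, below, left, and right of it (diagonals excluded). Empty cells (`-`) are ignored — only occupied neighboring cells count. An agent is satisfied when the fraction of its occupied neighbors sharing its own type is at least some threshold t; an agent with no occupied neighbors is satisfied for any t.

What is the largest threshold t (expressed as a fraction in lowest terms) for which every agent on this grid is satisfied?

(1,2)B — no occupied neighbors
(1,4)A 1/1
(2,1)B — no occupied neighbors
(2,3)A 2/2
(2,4)A 3/3
(3,3)A 3/3
(3,4)A 3/3
(4,2)A 1/1
(4,3)A 3/3
(4,4)A 2/2
(5,1)A — no occupied neighbors
(6,2)A — no occupied neighbors
(7,3)A 1/1
(7,4)A 1/1
The smallest same-type fraction is 1/1 at (1,4), which reduces to 1/1. Any threshold above that leaves this agent unsatisfied.

1/1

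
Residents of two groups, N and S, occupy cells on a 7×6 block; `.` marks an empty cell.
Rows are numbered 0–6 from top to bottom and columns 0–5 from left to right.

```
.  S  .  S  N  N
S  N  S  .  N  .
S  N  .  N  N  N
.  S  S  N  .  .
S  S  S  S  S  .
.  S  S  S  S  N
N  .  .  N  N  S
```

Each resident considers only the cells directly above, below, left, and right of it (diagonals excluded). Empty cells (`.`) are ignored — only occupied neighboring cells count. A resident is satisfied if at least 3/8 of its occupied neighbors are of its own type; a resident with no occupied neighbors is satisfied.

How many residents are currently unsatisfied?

9

(0,1)S 0/1 unhappy
(0,3)S 0/1 unhappy
(0,4)N 2/3 ok
(0,5)N 1/1 ok
(1,0)S 1/2 ok
(1,1)N 1/4 unhappy
(1,2)S 0/1 unhappy
(1,4)N 2/2 ok
(2,0)S 1/2 ok
(2,1)N 1/3 unhappy
(2,3)N 2/2 ok
(2,4)N 3/3 ok
(2,5)N 1/1 ok
(3,1)S 2/3 ok
(3,2)S 2/3 ok
(3,3)N 1/3 unhappy
(4,0)S 1/1 ok
(4,1)S 4/4 ok
(4,2)S 4/4 ok
(4,3)S 3/4 ok
(4,4)S 2/2 ok
(5,1)S 2/2 ok
(5,2)S 3/3 ok
(5,3)S 3/4 ok
(5,4)S 2/4 ok
(5,5)N 0/2 unhappy
(6,0)N 0/0 ok
(6,3)N 1/2 ok
(6,4)N 1/3 unhappy
(6,5)S 0/2 unhappy
Unsatisfied: (0,1), (0,3), (1,1), (1,2), (2,1), (3,3), (5,5), (6,4), (6,5) — 9 in total.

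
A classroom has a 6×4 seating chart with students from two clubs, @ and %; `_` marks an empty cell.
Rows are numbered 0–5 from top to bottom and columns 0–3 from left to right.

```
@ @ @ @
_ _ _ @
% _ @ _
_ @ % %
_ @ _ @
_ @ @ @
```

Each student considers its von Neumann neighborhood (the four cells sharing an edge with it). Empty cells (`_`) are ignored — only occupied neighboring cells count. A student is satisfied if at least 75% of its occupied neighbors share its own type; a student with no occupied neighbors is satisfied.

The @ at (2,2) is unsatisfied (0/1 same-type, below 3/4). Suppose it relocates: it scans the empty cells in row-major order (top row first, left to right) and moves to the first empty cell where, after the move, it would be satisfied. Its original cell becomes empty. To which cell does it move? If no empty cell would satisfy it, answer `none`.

(1,1)

Vacating (2,2). Empty cells in order:
  (1,0): 1/2 same-type → still unsatisfied.
  (1,1): 1/1 same-type → satisfied — stop here.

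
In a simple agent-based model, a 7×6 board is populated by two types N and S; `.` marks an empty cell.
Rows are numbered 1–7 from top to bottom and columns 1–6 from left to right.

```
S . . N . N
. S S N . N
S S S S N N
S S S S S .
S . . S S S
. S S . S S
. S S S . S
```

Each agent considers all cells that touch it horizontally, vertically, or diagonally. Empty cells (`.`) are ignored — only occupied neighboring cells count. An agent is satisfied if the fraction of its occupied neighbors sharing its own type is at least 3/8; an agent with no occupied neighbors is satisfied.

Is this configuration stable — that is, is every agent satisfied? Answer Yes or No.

Yes

Row 1: (1,1)S 1/1 ✓ · (1,4)N 1/2 ✓ · (1,6)N 1/1 ✓
Row 2: (2,2)S 5/5 ✓ · (2,3)S 4/6 ✓ · (2,4)N 2/5 ✓ · (2,6)N 3/3 ✓
Row 3: (3,1)S 4/4 ✓ · (3,2)S 7/7 ✓ · (3,3)S 7/8 ✓ · (3,4)S 5/7 ✓ · (3,5)N 3/6 ✓ · (3,6)N 2/3 ✓
Row 4: (4,1)S 4/4 ✓ · (4,2)S 6/6 ✓ · (4,3)S 6/6 ✓ · (4,4)S 6/7 ✓ · (4,5)S 5/7 ✓
Row 5: (5,1)S 3/3 ✓ · (5,4)S 6/6 ✓ · (5,5)S 6/6 ✓ · (5,6)S 4/4 ✓
Row 6: (6,2)S 4/4 ✓ · (6,3)S 5/5 ✓ · (6,5)S 6/6 ✓ · (6,6)S 4/4 ✓
Row 7: (7,2)S 3/3 ✓ · (7,3)S 4/4 ✓ · (7,4)S 3/3 ✓ · (7,6)S 2/2 ✓
All meet the threshold, so the configuration is stable.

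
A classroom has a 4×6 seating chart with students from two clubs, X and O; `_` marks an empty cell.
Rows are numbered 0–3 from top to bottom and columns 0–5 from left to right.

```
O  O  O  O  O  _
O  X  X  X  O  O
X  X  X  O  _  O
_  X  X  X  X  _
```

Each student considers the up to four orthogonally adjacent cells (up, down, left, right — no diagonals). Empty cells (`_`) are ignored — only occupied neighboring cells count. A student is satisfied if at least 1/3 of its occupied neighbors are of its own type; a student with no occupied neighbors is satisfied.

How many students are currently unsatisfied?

(0,0)O 2/2 satisfied
(0,1)O 2/3 satisfied
(0,2)O 2/3 satisfied
(0,3)O 2/3 satisfied
(0,4)O 2/2 satisfied
(1,0)O 1/3 satisfied
(1,1)X 2/4 satisfied
(1,2)X 3/4 satisfied
(1,3)X 1/4 not
(1,4)O 2/3 satisfied
(1,5)O 2/2 satisfied
(2,0)X 1/2 satisfied
(2,1)X 4/4 satisfied
(2,2)X 3/4 satisfied
(2,3)O 0/3 not
(2,5)O 1/1 satisfied
(3,1)X 2/2 satisfied
(3,2)X 3/3 satisfied
(3,3)X 2/3 satisfied
(3,4)X 1/1 satisfied
Unsatisfied: (1,3), (2,3) — 2 in total.

2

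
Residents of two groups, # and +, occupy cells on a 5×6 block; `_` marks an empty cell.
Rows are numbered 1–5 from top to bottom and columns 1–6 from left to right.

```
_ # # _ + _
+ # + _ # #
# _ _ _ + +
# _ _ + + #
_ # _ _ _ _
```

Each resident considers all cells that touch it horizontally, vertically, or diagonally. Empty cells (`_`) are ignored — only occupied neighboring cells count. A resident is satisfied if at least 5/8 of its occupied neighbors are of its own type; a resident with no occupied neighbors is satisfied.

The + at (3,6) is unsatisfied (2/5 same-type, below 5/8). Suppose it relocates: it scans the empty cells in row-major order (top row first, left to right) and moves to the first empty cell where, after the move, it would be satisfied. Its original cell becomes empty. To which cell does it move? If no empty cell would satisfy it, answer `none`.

(3,3)

Vacating (3,6). Empty cells in order:
  (1,1): 1/3 same-type → still unsatisfied.
  (1,4): 2/4 same-type → still unsatisfied.
  (1,6): 1/3 same-type → still unsatisfied.
  (2,4): 3/5 same-type → still unsatisfied.
  (3,2): 2/5 same-type → still unsatisfied.
  (3,3): 2/3 same-type → satisfied — stop here.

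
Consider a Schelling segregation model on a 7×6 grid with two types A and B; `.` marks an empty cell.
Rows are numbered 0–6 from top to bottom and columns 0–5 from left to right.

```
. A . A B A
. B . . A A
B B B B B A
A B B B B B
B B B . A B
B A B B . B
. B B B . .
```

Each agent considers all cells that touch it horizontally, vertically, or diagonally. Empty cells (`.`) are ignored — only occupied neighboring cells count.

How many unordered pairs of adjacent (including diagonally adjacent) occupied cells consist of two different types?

Scan each occupied cell's neighbors to the right and below (and the two forward diagonals) so each pair is counted once.
Row 0: A(0,1)–B(1,1)≠ A(0,3)–B(0,4)≠ A(0,3)–A(1,4)= B(0,4)–A(0,5)≠ B(0,4)–A(1,4)≠ B(0,4)–A(1,5)≠ A(0,5)–A(1,5)= A(0,5)–A(1,4)=  → 5/8 unlike.
Row 1: B(1,1)–B(2,1)= B(1,1)–B(2,2)= B(1,1)–B(2,0)= A(1,4)–A(1,5)= A(1,4)–B(2,4)≠ A(1,4)–A(2,5)= A(1,4)–B(2,3)≠ A(1,5)–A(2,5)= A(1,5)–B(2,4)≠  → 3/9 unlike.
Row 2: B(2,0)–B(2,1)= B(2,0)–A(3,0)≠ B(2,0)–B(3,1)= B(2,1)–B(2,2)= B(2,1)–B(3,1)= B(2,1)–B(3,2)= B(2,1)–A(3,0)≠ B(2,2)–B(2,3)= B(2,2)–B(3,2)= B(2,2)–B(3,3)= B(2,2)–B(3,1)= B(2,3)–B(2,4)= B(2,3)–B(3,3)= B(2,3)–B(3,4)= B(2,3)–B(3,2)= B(2,4)–A(2,5)≠ B(2,4)–B(3,4)= B(2,4)–B(3,5)= B(2,4)–B(3,3)= A(2,5)–B(3,5)≠ A(2,5)–B(3,4)≠  → 5/21 unlike.
Row 3: A(3,0)–B(3,1)≠ A(3,0)–B(4,0)≠ A(3,0)–B(4,1)≠ B(3,1)–B(3,2)= B(3,1)–B(4,1)= B(3,1)–B(4,2)= B(3,1)–B(4,0)= B(3,2)–B(3,3)= B(3,2)–B(4,2)= B(3,2)–B(4,1)= B(3,3)–B(3,4)= B(3,3)–A(4,4)≠ B(3,3)–B(4,2)= B(3,4)–B(3,5)= B(3,4)–A(4,4)≠ B(3,4)–B(4,5)= B(3,5)–B(4,5)= B(3,5)–A(4,4)≠  → 6/18 unlike.
Row 4: B(4,0)–B(4,1)= B(4,0)–B(5,0)= B(4,0)–A(5,1)≠ B(4,1)–B(4,2)= B(4,1)–A(5,1)≠ B(4,1)–B(5,2)= B(4,1)–B(5,0)= B(4,2)–B(5,2)= B(4,2)–B(5,3)= B(4,2)–A(5,1)≠ A(4,4)–B(4,5)≠ A(4,4)–B(5,5)≠ A(4,4)–B(5,3)≠ B(4,5)–B(5,5)=  → 6/14 unlike.
Row 5: B(5,0)–A(5,1)≠ B(5,0)–B(6,1)= A(5,1)–B(5,2)≠ A(5,1)–B(6,1)≠ A(5,1)–B(6,2)≠ B(5,2)–B(5,3)= B(5,2)–B(6,2)= B(5,2)–B(6,3)= B(5,2)–B(6,1)= B(5,3)–B(6,3)= B(5,3)–B(6,2)=  → 4/11 unlike.
Row 6: B(6,1)–B(6,2)= B(6,2)–B(6,3)=  → 0/2 unlike.
Total adjacent occupied pairs: 83; unlike-type pairs: 29.

29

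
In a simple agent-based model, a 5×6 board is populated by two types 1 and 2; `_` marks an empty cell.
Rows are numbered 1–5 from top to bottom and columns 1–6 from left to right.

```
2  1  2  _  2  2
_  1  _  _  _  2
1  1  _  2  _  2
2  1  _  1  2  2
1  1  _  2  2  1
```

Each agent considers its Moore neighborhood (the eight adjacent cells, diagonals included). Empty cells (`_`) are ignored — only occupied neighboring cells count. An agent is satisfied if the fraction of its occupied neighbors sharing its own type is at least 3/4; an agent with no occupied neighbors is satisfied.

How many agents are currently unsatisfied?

13

(1,1)2 0/2 unhappy
(1,2)1 1/3 unhappy
(1,3)2 0/2 unhappy
(1,5)2 2/2 ok
(1,6)2 2/2 ok
(2,2)1 3/5 unhappy
(2,6)2 3/3 ok
(3,1)1 3/4 ok
(3,2)1 3/4 ok
(3,4)2 1/2 unhappy
(3,6)2 3/3 ok
(4,1)2 0/5 unhappy
(4,2)1 4/5 ok
(4,4)1 0/4 unhappy
(4,5)2 5/7 unhappy
(4,6)2 3/4 ok
(5,1)1 2/3 unhappy
(5,2)1 2/3 unhappy
(5,4)2 2/3 unhappy
(5,5)2 3/5 unhappy
(5,6)1 0/3 unhappy
Unsatisfied: (1,1), (1,2), (1,3), (2,2), (3,4), (4,1), (4,4), (4,5), (5,1), (5,2), (5,4), (5,5), (5,6) — 13 in total.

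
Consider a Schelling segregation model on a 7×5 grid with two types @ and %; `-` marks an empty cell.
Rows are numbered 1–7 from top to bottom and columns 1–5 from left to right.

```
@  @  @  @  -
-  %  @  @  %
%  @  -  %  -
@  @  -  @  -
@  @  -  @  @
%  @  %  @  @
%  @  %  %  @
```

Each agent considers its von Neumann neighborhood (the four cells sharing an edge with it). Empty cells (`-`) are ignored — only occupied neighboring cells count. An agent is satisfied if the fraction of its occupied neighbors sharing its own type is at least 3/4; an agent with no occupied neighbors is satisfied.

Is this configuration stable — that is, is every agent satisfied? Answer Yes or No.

Row 1: (1,1)@ 1/1 ok · (1,2)@ 2/3 unhappy · (1,3)@ 3/3 ok · (1,4)@ 2/2 ok
Row 2: (2,2)% 0/3 unhappy · (2,3)@ 2/3 unhappy · (2,4)@ 2/4 unhappy · (2,5)% 0/1 unhappy
Row 3: (3,1)% 0/2 unhappy · (3,2)@ 1/3 unhappy · (3,4)% 0/2 unhappy
Row 4: (4,1)@ 2/3 unhappy · (4,2)@ 3/3 ok · (4,4)@ 1/2 unhappy
Row 5: (5,1)@ 2/3 unhappy · (5,2)@ 3/3 ok · (5,4)@ 3/3 ok · (5,5)@ 2/2 ok
Row 6: (6,1)% 1/3 unhappy · (6,2)@ 2/4 unhappy · (6,3)% 1/3 unhappy · (6,4)@ 2/4 unhappy · (6,5)@ 3/3 ok
Row 7: (7,1)% 1/2 unhappy · (7,2)@ 1/3 unhappy · (7,3)% 2/3 unhappy · (7,4)% 1/3 unhappy · (7,5)@ 1/2 unhappy
For instance (1,2) has only 2/3 same-type neighbors, below 3/4.

No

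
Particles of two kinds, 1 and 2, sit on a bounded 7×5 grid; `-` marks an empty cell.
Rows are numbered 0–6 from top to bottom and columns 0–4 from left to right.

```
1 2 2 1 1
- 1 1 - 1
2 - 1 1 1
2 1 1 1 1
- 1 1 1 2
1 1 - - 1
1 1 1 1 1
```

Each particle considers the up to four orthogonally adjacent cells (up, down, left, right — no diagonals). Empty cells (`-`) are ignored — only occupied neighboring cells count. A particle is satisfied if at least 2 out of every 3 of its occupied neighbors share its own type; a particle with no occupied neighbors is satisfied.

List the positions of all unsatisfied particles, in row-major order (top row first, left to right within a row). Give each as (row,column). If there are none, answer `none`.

(0,0), (0,1), (0,2), (0,3), (1,1), (3,0), (4,4), (5,4)

Row 0: (0,0)1 0/1 ✗ · (0,1)2 1/3 ✗ · (0,2)2 1/3 ✗ · (0,3)1 1/2 ✗ · (0,4)1 2/2 ✓
Row 1: (1,1)1 1/2 ✗ · (1,2)1 2/3 ✓ · (1,4)1 2/2 ✓
Row 2: (2,0)2 1/1 ✓ · (2,2)1 3/3 ✓ · (2,3)1 3/3 ✓ · (2,4)1 3/3 ✓
Row 3: (3,0)2 1/2 ✗ · (3,1)1 2/3 ✓ · (3,2)1 4/4 ✓ · (3,3)1 4/4 ✓ · (3,4)1 2/3 ✓
Row 4: (4,1)1 3/3 ✓ · (4,2)1 3/3 ✓ · (4,3)1 2/3 ✓ · (4,4)2 0/3 ✗
Row 5: (5,0)1 2/2 ✓ · (5,1)1 3/3 ✓ · (5,4)1 1/2 ✗
Row 6: (6,0)1 2/2 ✓ · (6,1)1 3/3 ✓ · (6,2)1 2/2 ✓ · (6,3)1 2/2 ✓ · (6,4)1 2/2 ✓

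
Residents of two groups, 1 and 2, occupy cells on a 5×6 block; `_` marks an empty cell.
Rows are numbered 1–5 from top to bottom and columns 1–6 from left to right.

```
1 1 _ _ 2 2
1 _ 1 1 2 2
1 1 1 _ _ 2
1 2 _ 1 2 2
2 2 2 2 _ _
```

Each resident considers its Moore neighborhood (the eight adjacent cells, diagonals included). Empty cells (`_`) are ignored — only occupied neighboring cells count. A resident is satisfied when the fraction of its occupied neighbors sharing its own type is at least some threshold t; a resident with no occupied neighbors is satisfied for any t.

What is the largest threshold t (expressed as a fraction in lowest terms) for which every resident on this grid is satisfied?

Row 1: (1,1)1 2/2 · (1,2)1 3/3 · (1,5)2 3/4 · (1,6)2 3/3
Row 2: (2,1)1 4/4 · (2,3)1 4/4 · (2,4)1 2/4 · (2,5)2 4/5 · (2,6)2 4/4
Row 3: (3,1)1 3/4 · (3,2)1 5/6 · (3,3)1 4/5 · (3,6)2 4/4
Row 4: (4,1)1 2/5 · (4,2)2 3/7 · (4,4)1 1/4 · (4,5)2 3/4 · (4,6)2 2/2
Row 5: (5,1)2 2/3 · (5,2)2 3/4 · (5,3)2 3/4 · (5,4)2 2/3
The smallest same-type fraction is 1/4 at (4,4), which reduces to 1/4. Any threshold above that leaves this resident unsatisfied.

1/4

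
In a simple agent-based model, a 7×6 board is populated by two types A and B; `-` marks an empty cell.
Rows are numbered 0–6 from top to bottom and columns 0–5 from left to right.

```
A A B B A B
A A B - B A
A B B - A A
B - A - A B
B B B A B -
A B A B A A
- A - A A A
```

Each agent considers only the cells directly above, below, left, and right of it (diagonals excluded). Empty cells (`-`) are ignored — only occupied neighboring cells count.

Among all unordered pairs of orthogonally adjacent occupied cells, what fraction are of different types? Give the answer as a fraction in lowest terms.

Scan each occupied cell's neighbors to the right and below so each pair is counted once.
From row 0: 5 unlike of 10 pairs (running 5/10).
From row 1: 4 unlike of 8 pairs (running 9/18).
From row 2: 4 unlike of 7 pairs (running 13/25).
From row 3: 3 unlike of 4 pairs (running 16/29).
From row 4: 6 unlike of 9 pairs (running 22/38).
From row 5: 6 unlike of 9 pairs (running 28/47).
From row 6: 0 unlike of 2 pairs (running 28/49).
Total adjacent occupied pairs: 49; unlike-type pairs: 28.
28/49 reduces to 4/7.

4/7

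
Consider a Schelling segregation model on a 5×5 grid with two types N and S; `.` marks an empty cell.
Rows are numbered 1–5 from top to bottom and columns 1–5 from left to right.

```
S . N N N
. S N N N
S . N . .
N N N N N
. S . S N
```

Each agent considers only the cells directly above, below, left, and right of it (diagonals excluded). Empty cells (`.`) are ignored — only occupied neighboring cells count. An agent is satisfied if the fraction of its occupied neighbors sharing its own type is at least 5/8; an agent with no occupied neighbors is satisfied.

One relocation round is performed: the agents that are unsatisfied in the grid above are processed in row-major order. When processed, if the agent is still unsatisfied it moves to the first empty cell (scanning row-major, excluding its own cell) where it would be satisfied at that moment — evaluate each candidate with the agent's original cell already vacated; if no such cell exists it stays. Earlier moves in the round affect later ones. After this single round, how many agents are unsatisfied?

Initially unsatisfied (in order): (2,2), (3,1), (4,1), (5,2), (5,4), (5,5).
  (2,2) → (2,1).
  (3,1) → (5,3).
  (4,1): now satisfied by earlier moves; stays.
  (5,2): no empty cell satisfies it; stays.
  (5,4): no empty cell satisfies it; stays.
  (5,5) → (3,2).
Resulting grid:
S . N N N
S . N N N
. N N . .
N N N N N
. S S S .
Unsatisfied now: (5,2), (5,4).

2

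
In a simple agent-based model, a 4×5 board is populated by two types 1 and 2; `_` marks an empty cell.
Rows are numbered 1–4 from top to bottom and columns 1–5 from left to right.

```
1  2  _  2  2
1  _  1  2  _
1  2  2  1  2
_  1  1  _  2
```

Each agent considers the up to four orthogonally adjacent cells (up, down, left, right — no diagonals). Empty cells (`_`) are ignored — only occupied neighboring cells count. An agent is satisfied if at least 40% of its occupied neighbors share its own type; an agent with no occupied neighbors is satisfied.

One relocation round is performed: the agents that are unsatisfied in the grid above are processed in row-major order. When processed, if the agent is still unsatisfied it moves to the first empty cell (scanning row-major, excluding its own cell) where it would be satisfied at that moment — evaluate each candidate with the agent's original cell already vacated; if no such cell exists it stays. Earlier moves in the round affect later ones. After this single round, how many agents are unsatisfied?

0

Initially unsatisfied (in order): (1,2), (2,3), (2,4), (3,2), (3,3), (3,4).
  (1,2) → (1,3).
  (2,3) → (1,2).
  (2,4): now satisfied by earlier moves; stays.
  (3,2) → (2,3).
  (3,3) → (2,5).
  (3,4) → (2,2).
Resulting grid:
1 1 2 2 2
1 1 2 2 2
1 _ _ _ 2
_ 1 1 _ 2
All satisfied now.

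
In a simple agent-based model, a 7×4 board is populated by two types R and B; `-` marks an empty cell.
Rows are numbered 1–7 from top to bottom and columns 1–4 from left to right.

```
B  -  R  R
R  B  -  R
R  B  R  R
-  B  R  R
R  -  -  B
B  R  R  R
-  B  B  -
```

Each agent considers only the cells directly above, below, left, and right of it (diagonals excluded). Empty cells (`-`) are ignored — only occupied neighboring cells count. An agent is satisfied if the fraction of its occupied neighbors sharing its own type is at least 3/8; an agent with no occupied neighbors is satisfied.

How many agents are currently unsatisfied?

6

(1,1)B 0/1 not
(1,3)R 1/1 satisfied
(1,4)R 2/2 satisfied
(2,1)R 1/3 not
(2,2)B 1/2 satisfied
(2,4)R 2/2 satisfied
(3,1)R 1/2 satisfied
(3,2)B 2/4 satisfied
(3,3)R 2/3 satisfied
(3,4)R 3/3 satisfied
(4,2)B 1/2 satisfied
(4,3)R 2/3 satisfied
(4,4)R 2/3 satisfied
(5,1)R 0/1 not
(5,4)B 0/2 not
(6,1)B 0/2 not
(6,2)R 1/3 not
(6,3)R 2/3 satisfied
(6,4)R 1/2 satisfied
(7,2)B 1/2 satisfied
(7,3)B 1/2 satisfied
Unsatisfied: (1,1), (2,1), (5,1), (5,4), (6,1), (6,2) — 6 in total.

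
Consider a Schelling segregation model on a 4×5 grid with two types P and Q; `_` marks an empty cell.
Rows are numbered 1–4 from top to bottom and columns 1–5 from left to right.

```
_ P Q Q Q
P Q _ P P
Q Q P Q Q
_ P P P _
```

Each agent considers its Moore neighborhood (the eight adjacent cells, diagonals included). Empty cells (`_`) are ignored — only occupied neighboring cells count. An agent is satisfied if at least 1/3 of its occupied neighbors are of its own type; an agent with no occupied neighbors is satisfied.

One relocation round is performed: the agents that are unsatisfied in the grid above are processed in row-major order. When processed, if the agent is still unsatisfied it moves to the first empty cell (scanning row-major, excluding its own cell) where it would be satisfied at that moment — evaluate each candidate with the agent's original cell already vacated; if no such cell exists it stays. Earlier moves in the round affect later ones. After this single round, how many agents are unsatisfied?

0

Initially unsatisfied (in order): (2,1), (2,4), (2,5), (3,4), (3,5).
  (2,1) → (1,1).
  (2,4) → (2,1).
  (2,5) → (4,1).
  (3,4) → (2,3).
  (3,5) → (2,4).
Resulting grid:
P P Q Q Q
P Q Q Q _
Q Q P _ _
P P P P _
All satisfied now.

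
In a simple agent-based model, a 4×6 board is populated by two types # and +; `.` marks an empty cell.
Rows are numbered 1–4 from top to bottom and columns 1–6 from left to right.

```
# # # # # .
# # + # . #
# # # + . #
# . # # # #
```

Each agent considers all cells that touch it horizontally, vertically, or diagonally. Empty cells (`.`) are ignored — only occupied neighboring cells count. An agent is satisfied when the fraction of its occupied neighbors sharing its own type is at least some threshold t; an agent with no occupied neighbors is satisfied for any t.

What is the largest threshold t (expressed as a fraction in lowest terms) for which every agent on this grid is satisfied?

1/8

Row 1: (1,1)# 3/3 · (1,2)# 4/5 · (1,3)# 4/5 · (1,4)# 3/4 · (1,5)# 3/3
Row 2: (2,1)# 5/5 · (2,2)# 7/8 · (2,3)+ 1/8 · (2,4)# 4/6 · (2,6)# 2/2
Row 3: (3,1)# 4/4 · (3,2)# 6/7 · (3,3)# 5/7 · (3,4)+ 1/6 · (3,6)# 3/3
Row 4: (4,1)# 2/2 · (4,3)# 3/4 · (4,4)# 3/4 · (4,5)# 3/4 · (4,6)# 2/2
The smallest same-type fraction is 1/8 at (2,3), which reduces to 1/8. Any threshold above that leaves this agent unsatisfied.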